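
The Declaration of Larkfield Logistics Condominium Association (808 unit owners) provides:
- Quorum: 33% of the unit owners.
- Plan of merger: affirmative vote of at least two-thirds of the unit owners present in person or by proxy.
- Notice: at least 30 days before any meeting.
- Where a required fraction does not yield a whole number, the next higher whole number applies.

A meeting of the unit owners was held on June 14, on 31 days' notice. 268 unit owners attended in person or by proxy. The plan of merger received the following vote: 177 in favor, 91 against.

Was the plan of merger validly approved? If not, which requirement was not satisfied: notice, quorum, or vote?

Invalid — vote requirement not satisfied.

Notice: 31 days given; 30 required. Satisfied.
Quorum: 33% of 808 = 266.64, rounded up to 267; 268 present. Satisfied.
Vote: requires two-thirds of those present (268); 2/3 of 268 = 178.67, rounded up to 179, so 179 needed; 177 in favor. Not satisfied.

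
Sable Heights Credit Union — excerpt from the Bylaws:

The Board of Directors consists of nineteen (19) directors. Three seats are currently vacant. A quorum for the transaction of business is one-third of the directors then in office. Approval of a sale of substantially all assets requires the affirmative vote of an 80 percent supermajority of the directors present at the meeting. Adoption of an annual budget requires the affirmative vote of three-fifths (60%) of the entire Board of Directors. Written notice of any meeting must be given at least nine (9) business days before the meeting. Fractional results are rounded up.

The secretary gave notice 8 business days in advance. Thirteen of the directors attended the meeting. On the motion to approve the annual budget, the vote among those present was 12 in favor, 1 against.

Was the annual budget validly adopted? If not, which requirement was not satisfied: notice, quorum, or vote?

Notice: 8 business days given; 9 required (8 < 9). Not satisfied.
Quorum: 13 present; quorum is 6. Satisfied.
Vote: the annual budget requires three-fifths of the entire Board of Directors (19). 3/5 of 19 = 11.40, rounded up to 12, so 12 affirmative votes are needed; 12 voted in favor. Satisfied.

Invalid — notice requirement not satisfied.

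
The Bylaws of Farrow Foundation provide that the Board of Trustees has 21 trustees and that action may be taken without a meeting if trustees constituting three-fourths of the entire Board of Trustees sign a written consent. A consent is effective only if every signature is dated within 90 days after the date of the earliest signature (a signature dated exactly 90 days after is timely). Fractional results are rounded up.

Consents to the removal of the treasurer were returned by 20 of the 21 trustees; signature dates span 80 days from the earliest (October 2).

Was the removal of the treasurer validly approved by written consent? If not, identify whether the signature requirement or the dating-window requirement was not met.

Signatures required: three-fourths of 21 — 3/4 of 21 = 15.75, rounded up to 16, so 16 needed; 20 signed. Sufficient.
Dating window: the latest signature is 80 days after the earliest; the limit is 90 days. Within the window.

Effective — both the signature and dating-window requirements are satisfied.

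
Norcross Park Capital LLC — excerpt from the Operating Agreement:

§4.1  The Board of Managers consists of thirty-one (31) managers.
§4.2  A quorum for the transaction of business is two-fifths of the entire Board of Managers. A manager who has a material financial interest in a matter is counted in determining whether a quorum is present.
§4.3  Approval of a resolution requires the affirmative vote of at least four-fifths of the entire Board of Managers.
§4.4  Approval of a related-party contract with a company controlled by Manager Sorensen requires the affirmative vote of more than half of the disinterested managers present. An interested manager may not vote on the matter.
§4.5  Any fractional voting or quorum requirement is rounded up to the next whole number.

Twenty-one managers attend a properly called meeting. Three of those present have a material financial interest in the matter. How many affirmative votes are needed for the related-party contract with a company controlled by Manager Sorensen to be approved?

The related-party contract with a company controlled by Manager Sorensen requires a majority of the disinterested managers present (21 − 3 = 18).
A majority of 18 is 10.

10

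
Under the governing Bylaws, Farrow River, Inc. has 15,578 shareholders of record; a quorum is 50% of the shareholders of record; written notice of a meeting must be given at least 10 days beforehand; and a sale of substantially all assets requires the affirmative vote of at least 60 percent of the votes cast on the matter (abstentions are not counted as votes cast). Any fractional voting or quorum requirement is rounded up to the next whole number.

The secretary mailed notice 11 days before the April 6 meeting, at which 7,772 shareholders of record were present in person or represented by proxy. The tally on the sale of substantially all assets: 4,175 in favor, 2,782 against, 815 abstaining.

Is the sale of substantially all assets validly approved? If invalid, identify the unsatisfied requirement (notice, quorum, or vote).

Invalid — quorum requirement not satisfied.

Notice: 11 days given; 10 required. Satisfied.
Quorum: 50% of 15,578 = 7,789; 7,772 present. Not satisfied.
Vote: requires three-fifths of the votes cast (7,772 − 815 abstaining = 6,957); 3/5 of 6957 = 4174.20, rounded up to 4175, so 4,175 needed; 4,175 in favor. Satisfied.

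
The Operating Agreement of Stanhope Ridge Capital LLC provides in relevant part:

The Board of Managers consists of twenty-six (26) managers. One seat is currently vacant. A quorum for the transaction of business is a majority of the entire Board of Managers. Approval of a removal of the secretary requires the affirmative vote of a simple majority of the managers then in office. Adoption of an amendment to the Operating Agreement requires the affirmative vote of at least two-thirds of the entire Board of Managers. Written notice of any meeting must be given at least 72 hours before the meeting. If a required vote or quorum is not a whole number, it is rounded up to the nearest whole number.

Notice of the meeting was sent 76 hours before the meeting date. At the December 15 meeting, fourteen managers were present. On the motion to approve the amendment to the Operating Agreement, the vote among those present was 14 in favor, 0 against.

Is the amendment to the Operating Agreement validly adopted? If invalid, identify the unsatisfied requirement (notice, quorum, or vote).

Notice: 76 hours given; 72 required (76 ≥ 72). Satisfied.
Quorum: 14 present; quorum is 14. Satisfied.
Vote: the amendment to the Operating Agreement requires two-thirds of the entire Board of Managers (26). 2/3 of 26 = 17.33, rounded up to 18, so 18 affirmative votes are needed; 14 voted in favor. Not satisfied.

Invalid — vote requirement not satisfied.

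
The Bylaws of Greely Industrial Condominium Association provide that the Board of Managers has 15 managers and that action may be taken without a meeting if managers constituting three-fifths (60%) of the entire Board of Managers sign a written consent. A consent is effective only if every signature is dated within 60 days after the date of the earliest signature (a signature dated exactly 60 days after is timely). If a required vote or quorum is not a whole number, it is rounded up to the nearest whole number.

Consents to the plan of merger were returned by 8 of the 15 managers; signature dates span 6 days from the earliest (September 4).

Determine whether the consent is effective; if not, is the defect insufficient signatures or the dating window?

Signatures required: three-fifths (60%) of 15 — 3/5 of 15 = 9, so 9 needed; 8 signed. Insufficient.
Dating window: the latest signature is 6 days after the earliest; the limit is 60 days. Within the window.

Not effective — insufficient signatures.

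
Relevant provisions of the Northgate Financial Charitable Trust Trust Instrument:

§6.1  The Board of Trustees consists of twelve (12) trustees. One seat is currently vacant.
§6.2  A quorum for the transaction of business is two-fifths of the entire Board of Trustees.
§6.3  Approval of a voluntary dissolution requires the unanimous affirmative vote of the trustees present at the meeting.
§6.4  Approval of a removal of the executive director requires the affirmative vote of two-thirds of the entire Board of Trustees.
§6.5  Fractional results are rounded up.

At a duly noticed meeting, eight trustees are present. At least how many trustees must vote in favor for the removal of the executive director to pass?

8

The removal of the executive director requires two-thirds of the entire Board of Trustees (12).
2/3 of 12 = 8.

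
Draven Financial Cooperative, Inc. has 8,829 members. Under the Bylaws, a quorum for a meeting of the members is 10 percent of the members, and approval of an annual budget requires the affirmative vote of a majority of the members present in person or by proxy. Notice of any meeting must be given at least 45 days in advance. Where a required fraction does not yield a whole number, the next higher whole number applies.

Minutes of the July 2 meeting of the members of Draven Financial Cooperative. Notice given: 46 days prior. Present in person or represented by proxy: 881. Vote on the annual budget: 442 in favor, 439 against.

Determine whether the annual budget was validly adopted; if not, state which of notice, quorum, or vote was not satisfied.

Notice: 46 days given; 45 required. Satisfied.
Quorum: 10% of 8,829 = 882.90, rounded up to 883; 881 present. Not satisfied.
Vote: requires a majority of those present (881); a majority of 881 is 441, so 441 needed; 442 in favor. Satisfied.

Invalid — quorum requirement not satisfied.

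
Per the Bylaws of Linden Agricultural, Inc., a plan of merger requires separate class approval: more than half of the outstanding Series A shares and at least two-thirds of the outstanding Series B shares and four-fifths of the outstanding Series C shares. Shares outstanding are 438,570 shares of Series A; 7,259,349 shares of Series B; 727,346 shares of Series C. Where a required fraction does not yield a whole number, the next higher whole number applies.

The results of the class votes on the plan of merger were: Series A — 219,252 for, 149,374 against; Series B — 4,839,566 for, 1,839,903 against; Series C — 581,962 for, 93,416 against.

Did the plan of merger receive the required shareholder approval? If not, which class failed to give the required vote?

Not approved — the Series A shares did not give the required vote.

Series A: a majority of 438570 is 219286; 219,286 required, 219,252 in favor — not approved.
Series B: 2/3 of 7259349 = 4839566; 4,839,566 required, 4,839,566 in favor — approved.
Series C: 4/5 of 727346 = 581876.80, rounded up to 581877; 581,877 required, 581,962 in favor — approved.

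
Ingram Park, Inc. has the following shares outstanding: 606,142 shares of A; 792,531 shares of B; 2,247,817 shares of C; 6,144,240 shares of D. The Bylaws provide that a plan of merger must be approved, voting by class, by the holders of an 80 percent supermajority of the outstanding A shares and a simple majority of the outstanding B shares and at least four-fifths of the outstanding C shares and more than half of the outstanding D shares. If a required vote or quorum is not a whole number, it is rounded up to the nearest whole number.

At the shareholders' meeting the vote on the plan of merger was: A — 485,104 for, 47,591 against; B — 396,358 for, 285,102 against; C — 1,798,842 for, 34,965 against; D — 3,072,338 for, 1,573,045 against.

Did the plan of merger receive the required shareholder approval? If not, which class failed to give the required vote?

Approved — every class gave the required vote.

A: 4/5 of 606142 = 484913.60, rounded up to 484914; 484,914 required, 485,104 in favor — approved.
B: a majority of 792531 is 396266; 396,266 required, 396,358 in favor — approved.
C: 4/5 of 2247817 = 1798253.60, rounded up to 1798254; 1,798,254 required, 1,798,842 in favor — approved.
D: a majority of 6144240 is 3072121; 3,072,121 required, 3,072,338 in favor — approved.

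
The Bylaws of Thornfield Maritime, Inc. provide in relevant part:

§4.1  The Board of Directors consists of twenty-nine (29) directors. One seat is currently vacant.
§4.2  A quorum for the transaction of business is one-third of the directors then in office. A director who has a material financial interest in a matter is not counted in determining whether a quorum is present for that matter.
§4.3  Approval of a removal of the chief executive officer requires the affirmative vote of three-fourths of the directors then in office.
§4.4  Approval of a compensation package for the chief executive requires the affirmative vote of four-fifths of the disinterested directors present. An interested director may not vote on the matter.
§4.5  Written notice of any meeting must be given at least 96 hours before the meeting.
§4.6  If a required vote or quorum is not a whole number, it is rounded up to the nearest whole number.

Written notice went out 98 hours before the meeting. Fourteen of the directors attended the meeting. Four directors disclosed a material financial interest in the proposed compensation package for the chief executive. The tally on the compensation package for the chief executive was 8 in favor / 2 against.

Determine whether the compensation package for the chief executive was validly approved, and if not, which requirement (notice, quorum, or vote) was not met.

Valid — all requirements satisfied.

Notice: 98 hours given; 96 required (98 ≥ 96). Satisfied.
Quorum: 14 present, but the 4 interested directors do not count, leaving 10. Quorum is 10. Satisfied.
Vote: the compensation package for the chief executive requires four-fifths of the disinterested directors present (14 − 4 = 10). 4/5 of 10 = 8, so 8 affirmative votes are needed; 8 voted in favor. Satisfied.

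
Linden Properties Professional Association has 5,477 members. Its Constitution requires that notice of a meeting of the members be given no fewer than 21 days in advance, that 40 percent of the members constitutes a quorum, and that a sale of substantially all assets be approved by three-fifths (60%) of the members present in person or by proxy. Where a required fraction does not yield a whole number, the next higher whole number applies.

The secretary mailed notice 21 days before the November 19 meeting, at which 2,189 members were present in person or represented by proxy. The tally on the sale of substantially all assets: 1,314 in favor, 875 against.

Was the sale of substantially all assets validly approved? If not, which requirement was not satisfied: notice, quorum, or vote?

Invalid — quorum requirement not satisfied.

Notice: 21 days given; 21 required. Satisfied.
Quorum: 40% of 5,477 = 2,190.80, rounded up to 2,191; 2,189 present. Not satisfied.
Vote: requires three-fifths of those present (2,189); 3/5 of 2189 = 1313.40, rounded up to 1314, so 1,314 needed; 1,314 in favor. Satisfied.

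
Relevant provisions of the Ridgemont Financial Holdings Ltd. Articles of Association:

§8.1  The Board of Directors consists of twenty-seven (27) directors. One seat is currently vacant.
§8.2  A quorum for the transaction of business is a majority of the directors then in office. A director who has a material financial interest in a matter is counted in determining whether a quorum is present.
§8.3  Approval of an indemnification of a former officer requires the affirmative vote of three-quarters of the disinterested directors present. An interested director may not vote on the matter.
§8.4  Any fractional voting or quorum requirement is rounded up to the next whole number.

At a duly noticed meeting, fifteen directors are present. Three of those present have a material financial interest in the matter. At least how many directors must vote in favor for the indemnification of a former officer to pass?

The indemnification of a former officer requires three-fourths of the disinterested directors present (15 − 3 = 12).
3/4 of 12 = 9.

9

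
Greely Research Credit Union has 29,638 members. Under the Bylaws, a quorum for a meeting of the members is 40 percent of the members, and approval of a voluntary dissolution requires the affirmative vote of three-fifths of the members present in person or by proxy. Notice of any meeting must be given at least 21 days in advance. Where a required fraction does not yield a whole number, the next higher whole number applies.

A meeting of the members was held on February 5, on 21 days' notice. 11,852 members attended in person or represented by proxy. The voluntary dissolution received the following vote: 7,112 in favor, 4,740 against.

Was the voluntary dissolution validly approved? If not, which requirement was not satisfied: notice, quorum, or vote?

Notice: 21 days given; 21 required. Satisfied.
Quorum: 40% of 29,638 = 11,855.20, rounded up to 11,856; 11,852 present. Not satisfied.
Vote: requires three-fifths of those present (11,852); 3/5 of 11852 = 7111.20, rounded up to 7112, so 7,112 needed; 7,112 in favor. Satisfied.

Invalid — quorum requirement not satisfied.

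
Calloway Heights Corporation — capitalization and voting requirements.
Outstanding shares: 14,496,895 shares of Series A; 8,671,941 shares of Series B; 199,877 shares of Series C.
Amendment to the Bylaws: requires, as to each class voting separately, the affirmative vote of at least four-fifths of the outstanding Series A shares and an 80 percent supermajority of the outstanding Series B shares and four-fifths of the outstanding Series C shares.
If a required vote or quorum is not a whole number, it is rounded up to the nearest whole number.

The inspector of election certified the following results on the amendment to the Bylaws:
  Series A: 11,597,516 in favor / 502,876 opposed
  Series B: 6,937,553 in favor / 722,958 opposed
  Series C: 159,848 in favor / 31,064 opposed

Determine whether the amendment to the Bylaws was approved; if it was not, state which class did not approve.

Series A: 4/5 of 14496895 = 11597516; 11,597,516 required, 11,597,516 in favor — approved.
Series B: 4/5 of 8671941 = 6937552.80, rounded up to 6937553; 6,937,553 required, 6,937,553 in favor — approved.
Series C: 4/5 of 199877 = 159901.60, rounded up to 159902; 159,902 required, 159,848 in favor — not approved.

Not approved — the Series C shares did not give the required vote.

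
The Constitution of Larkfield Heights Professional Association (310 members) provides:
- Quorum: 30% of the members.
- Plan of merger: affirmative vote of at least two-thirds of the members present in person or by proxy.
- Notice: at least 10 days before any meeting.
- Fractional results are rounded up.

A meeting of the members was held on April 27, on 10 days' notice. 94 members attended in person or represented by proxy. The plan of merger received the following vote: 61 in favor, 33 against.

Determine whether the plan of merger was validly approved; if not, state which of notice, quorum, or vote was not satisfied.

Invalid — vote requirement not satisfied.

Notice: 10 days given; 10 required. Satisfied.
Quorum: 30% of 310 = 93; 94 present. Satisfied.
Vote: requires two-thirds of those present (94); 2/3 of 94 = 62.67, rounded up to 63, so 63 needed; 61 in favor. Not satisfied.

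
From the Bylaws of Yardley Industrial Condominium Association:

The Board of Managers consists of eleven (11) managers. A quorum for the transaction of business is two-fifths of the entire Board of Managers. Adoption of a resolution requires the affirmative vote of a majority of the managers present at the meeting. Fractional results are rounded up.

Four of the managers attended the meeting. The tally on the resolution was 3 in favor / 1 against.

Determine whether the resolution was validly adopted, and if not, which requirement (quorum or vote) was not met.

Quorum: 4 present; quorum is 5. Not satisfied.
Vote: the resolution requires a majority of the managers present (4). A majority of 4 is 3, so 3 affirmative votes are needed; 3 voted in favor. Satisfied. (Moot — without a quorum no business can be validly transacted.)

Invalid — quorum requirement not satisfied.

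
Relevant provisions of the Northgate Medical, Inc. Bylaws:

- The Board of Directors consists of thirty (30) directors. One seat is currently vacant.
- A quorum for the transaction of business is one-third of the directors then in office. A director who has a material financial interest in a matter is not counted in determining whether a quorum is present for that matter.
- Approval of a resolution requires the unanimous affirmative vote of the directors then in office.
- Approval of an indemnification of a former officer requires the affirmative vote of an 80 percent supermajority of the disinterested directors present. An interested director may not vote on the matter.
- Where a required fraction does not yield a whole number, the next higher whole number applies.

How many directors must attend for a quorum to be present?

10

1/3 of 29 = 9.67, rounded up to 10.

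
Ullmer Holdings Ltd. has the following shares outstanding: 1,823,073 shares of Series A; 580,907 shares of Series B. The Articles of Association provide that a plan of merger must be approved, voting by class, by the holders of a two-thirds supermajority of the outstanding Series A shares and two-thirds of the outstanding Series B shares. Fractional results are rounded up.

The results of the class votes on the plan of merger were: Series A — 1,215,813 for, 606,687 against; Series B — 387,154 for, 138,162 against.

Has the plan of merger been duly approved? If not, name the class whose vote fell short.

Series A: 2/3 of 1823073 = 1215382; 1,215,382 required, 1,215,813 in favor — approved.
Series B: 2/3 of 580907 = 387271.33, rounded up to 387272; 387,272 required, 387,154 in favor — not approved.

Not approved — the Series B shares did not give the required vote.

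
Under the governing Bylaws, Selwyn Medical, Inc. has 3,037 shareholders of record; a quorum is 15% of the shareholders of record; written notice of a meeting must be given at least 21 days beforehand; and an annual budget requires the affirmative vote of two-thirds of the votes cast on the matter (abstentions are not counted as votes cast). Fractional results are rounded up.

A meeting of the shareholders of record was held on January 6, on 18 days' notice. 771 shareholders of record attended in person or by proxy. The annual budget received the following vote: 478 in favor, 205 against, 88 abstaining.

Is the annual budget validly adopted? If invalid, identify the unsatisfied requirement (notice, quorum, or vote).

Invalid — notice requirement not satisfied.

Notice: 18 days given; 21 required. Not satisfied.
Quorum: 15% of 3,037 = 455.55, rounded up to 456; 771 present. Satisfied.
Vote: requires two-thirds of the votes cast (771 − 88 abstaining = 683); 2/3 of 683 = 455.33, rounded up to 456, so 456 needed; 478 in favor. Satisfied.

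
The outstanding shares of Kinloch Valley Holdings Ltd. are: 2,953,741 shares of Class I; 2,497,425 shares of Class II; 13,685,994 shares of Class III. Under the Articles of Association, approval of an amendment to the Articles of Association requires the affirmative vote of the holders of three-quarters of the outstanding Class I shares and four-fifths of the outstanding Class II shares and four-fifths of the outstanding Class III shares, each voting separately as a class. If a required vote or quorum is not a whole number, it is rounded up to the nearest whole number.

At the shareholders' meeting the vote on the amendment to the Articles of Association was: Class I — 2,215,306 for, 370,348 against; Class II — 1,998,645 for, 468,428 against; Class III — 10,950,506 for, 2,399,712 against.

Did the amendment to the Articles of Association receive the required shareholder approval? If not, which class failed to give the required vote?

Approved — every class gave the required vote.

Class I: 3/4 of 2953741 = 2215305.75, rounded up to 2215306; 2,215,306 required, 2,215,306 in favor — approved.
Class II: 4/5 of 2497425 = 1997940; 1,997,940 required, 1,998,645 in favor — approved.
Class III: 4/5 of 13685994 = 10948795.20, rounded up to 10948796; 10,948,796 required, 10,950,506 in favor — approved.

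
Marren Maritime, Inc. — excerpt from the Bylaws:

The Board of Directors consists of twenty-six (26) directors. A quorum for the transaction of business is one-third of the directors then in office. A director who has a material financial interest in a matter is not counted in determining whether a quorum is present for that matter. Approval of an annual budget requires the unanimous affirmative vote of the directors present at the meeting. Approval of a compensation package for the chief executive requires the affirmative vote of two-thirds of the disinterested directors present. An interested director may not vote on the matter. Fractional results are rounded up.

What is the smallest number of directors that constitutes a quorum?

9

1/3 of 26 = 8.67, rounded up to 9.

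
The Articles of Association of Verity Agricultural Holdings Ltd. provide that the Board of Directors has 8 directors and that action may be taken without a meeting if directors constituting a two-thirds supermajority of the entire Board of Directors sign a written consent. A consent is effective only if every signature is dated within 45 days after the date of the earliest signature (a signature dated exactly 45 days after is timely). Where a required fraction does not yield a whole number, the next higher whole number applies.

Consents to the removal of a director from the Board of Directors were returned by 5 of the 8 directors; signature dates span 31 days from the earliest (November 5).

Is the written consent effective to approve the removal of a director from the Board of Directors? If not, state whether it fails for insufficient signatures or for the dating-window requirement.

Signatures required: a two-thirds supermajority of 8 — 2/3 of 8 = 5.33, rounded up to 6, so 6 needed; 5 signed. Insufficient.
Dating window: the latest signature is 31 days after the earliest; the limit is 45 days. Within the window.

Not effective — insufficient signatures.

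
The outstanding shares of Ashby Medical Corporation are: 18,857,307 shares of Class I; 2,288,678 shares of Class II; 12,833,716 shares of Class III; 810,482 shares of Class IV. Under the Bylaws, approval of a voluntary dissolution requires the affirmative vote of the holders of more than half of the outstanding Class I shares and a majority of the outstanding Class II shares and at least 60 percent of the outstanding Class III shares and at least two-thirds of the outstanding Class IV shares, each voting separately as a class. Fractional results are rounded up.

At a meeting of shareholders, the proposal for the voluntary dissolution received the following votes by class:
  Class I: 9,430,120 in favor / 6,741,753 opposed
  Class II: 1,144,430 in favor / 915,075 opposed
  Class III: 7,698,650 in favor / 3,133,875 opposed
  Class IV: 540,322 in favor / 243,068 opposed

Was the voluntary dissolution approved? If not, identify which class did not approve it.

Not approved — the Class III shares did not give the required vote.

Class I: a majority of 18857307 is 9428654; 9,428,654 required, 9,430,120 in favor — approved.
Class II: a majority of 2288678 is 1144340; 1,144,340 required, 1,144,430 in favor — approved.
Class III: 3/5 of 12833716 = 7700229.60, rounded up to 7700230; 7,700,230 required, 7,698,650 in favor — not approved.
Class IV: 2/3 of 810482 = 540321.33, rounded up to 540322; 540,322 required, 540,322 in favor — approved.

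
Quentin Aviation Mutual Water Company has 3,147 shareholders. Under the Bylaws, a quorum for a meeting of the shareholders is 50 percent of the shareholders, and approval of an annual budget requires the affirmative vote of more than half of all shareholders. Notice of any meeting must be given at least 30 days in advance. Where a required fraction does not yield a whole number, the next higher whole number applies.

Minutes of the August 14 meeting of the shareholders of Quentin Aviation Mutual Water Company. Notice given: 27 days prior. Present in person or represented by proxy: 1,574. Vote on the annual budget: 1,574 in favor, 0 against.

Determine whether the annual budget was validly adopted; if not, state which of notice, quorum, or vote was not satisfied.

Notice: 27 days given; 30 required. Not satisfied.
Quorum: 50% of 3,147 = 1,573.50, rounded up to 1,574; 1,574 present. Satisfied.
Vote: requires a majority of all shareholders (3,147); a majority of 3147 is 1574, so 1,574 needed; 1,574 in favor. Satisfied.

Invalid — notice requirement not satisfied.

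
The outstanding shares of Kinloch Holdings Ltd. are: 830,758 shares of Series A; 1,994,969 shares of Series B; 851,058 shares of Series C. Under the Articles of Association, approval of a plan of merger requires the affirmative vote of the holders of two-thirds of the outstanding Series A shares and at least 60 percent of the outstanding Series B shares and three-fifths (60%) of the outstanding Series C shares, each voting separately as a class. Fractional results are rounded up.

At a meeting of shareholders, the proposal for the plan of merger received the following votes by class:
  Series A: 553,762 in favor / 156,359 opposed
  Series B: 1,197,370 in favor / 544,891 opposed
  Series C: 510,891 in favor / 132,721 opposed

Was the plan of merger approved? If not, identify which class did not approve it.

Series A: 2/3 of 830758 = 553838.67, rounded up to 553839; 553,839 required, 553,762 in favor — not approved.
Series B: 3/5 of 1994969 = 1196981.40, rounded up to 1196982; 1,196,982 required, 1,197,370 in favor — approved.
Series C: 3/5 of 851058 = 510634.80, rounded up to 510635; 510,635 required, 510,891 in favor — approved.

Not approved — the Series A shares did not give the required vote.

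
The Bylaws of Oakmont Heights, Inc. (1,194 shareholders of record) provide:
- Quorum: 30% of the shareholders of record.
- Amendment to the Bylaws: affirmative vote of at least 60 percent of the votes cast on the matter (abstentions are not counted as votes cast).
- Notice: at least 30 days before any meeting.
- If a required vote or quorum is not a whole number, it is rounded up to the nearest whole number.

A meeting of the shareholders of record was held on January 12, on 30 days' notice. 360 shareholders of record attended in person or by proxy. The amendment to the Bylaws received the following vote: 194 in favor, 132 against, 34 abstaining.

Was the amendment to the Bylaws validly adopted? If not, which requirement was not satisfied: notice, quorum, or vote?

Notice: 30 days given; 30 required. Satisfied.
Quorum: 30% of 1,194 = 358.20, rounded up to 359; 360 present. Satisfied.
Vote: requires three-fifths of the votes cast (360 − 34 abstaining = 326); 3/5 of 326 = 195.60, rounded up to 196, so 196 needed; 194 in favor. Not satisfied.

Invalid — vote requirement not satisfied.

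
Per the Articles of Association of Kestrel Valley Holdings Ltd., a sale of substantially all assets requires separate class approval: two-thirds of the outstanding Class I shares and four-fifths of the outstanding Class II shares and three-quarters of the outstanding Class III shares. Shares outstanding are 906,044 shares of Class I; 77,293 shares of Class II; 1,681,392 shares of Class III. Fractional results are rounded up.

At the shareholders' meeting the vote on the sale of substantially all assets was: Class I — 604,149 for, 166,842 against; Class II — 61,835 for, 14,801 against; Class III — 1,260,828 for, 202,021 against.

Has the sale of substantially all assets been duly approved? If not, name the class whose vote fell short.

Class I: 2/3 of 906044 = 604029.33, rounded up to 604030; 604,030 required, 604,149 in favor — approved.
Class II: 4/5 of 77293 = 61834.40, rounded up to 61835; 61,835 required, 61,835 in favor — approved.
Class III: 3/4 of 1681392 = 1261044; 1,261,044 required, 1,260,828 in favor — not approved.

Not approved — the Class III shares did not give the required vote.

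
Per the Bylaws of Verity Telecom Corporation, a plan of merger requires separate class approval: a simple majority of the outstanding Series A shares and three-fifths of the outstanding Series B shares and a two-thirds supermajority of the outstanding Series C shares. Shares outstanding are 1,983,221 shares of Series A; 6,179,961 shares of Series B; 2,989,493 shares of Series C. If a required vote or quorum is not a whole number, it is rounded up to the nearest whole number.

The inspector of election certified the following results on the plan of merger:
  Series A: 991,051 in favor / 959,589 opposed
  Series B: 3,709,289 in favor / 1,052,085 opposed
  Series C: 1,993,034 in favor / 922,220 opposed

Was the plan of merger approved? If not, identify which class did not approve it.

Series A: a majority of 1983221 is 991611; 991,611 required, 991,051 in favor — not approved.
Series B: 3/5 of 6179961 = 3707976.60, rounded up to 3707977; 3,707,977 required, 3,709,289 in favor — approved.
Series C: 2/3 of 2989493 = 1992995.33, rounded up to 1992996; 1,992,996 required, 1,993,034 in favor — approved.

Not approved — the Series A shares did not give the required vote.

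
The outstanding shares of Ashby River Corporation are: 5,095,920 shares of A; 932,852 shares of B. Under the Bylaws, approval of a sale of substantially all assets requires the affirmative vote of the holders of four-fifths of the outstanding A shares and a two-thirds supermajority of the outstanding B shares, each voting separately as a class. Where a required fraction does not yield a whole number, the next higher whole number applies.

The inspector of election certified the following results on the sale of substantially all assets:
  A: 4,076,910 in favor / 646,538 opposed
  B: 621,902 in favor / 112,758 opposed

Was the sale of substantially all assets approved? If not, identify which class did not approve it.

Approved — every class gave the required vote.

A: 4/5 of 5095920 = 4076736; 4,076,736 required, 4,076,910 in favor — approved.
B: 2/3 of 932852 = 621901.33, rounded up to 621902; 621,902 required, 621,902 in favor — approved.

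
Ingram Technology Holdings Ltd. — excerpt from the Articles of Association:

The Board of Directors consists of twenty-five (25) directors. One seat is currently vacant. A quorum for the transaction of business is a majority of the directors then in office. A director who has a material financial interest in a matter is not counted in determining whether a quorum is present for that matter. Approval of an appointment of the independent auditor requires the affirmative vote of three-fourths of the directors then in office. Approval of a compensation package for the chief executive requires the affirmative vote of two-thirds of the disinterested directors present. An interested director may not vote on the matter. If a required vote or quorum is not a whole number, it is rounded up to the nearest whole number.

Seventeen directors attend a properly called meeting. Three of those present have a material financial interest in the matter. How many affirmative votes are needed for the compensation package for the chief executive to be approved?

The compensation package for the chief executive requires two-thirds of the disinterested directors present (17 − 3 = 14).
2/3 of 14 = 9.33, rounded up to 10.

10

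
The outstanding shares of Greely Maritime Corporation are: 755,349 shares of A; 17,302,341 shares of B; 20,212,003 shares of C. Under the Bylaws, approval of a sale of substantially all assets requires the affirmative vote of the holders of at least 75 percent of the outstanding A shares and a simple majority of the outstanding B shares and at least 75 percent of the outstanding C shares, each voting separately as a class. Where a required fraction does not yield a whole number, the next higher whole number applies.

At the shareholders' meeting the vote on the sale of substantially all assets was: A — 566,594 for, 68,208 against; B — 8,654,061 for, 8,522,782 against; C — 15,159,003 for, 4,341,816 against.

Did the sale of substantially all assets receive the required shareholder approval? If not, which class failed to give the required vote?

A: 3/4 of 755349 = 566511.75, rounded up to 566512; 566,512 required, 566,594 in favor — approved.
B: a majority of 17302341 is 8651171; 8,651,171 required, 8,654,061 in favor — approved.
C: 3/4 of 20212003 = 15159002.25, rounded up to 15159003; 15,159,003 required, 15,159,003 in favor — approved.

Approved — every class gave the required vote.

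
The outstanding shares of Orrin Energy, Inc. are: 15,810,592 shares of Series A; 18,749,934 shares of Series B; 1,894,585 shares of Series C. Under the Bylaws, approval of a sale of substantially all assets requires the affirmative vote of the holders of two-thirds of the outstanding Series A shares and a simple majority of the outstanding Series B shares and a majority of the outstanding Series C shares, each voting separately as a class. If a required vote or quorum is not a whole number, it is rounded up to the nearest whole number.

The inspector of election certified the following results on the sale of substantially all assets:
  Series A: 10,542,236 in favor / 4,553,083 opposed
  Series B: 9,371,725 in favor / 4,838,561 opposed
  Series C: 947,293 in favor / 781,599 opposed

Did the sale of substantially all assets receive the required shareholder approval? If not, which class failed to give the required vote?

Series A: 2/3 of 15810592 = 10540394.67, rounded up to 10540395; 10,540,395 required, 10,542,236 in favor — approved.
Series B: a majority of 18749934 is 9374968; 9,374,968 required, 9,371,725 in favor — not approved.
Series C: a majority of 1894585 is 947293; 947,293 required, 947,293 in favor — approved.

Not approved — the Series B shares did not give the required vote.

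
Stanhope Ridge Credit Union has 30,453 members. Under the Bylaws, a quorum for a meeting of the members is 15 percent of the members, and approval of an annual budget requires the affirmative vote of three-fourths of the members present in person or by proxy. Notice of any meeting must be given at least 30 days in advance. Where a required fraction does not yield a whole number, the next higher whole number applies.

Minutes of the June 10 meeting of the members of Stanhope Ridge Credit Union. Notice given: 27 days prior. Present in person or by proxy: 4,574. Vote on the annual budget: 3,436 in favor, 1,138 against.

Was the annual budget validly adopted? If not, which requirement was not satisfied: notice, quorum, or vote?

Notice: 27 days given; 30 required. Not satisfied.
Quorum: 15% of 30,453 = 4,567.95, rounded up to 4,568; 4,574 present. Satisfied.
Vote: requires three-fourths of those present (4,574); 3/4 of 4574 = 3430.50, rounded up to 3431, so 3,431 needed; 3,436 in favor. Satisfied.

Invalid — notice requirement not satisfied.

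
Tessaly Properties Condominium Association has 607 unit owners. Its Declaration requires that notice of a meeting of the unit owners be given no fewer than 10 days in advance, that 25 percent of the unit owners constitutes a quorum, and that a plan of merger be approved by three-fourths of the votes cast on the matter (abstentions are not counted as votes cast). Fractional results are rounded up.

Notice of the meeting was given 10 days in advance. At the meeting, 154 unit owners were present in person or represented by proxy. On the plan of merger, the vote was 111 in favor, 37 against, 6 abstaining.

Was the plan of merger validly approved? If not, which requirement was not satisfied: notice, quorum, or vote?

Valid — all requirements satisfied.

Notice: 10 days given; 10 required. Satisfied.
Quorum: 25% of 607 = 151.75, rounded up to 152; 154 present. Satisfied.
Vote: requires three-fourths of the votes cast (154 − 6 abstaining = 148); 3/4 of 148 = 111, so 111 needed; 111 in favor. Satisfied.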